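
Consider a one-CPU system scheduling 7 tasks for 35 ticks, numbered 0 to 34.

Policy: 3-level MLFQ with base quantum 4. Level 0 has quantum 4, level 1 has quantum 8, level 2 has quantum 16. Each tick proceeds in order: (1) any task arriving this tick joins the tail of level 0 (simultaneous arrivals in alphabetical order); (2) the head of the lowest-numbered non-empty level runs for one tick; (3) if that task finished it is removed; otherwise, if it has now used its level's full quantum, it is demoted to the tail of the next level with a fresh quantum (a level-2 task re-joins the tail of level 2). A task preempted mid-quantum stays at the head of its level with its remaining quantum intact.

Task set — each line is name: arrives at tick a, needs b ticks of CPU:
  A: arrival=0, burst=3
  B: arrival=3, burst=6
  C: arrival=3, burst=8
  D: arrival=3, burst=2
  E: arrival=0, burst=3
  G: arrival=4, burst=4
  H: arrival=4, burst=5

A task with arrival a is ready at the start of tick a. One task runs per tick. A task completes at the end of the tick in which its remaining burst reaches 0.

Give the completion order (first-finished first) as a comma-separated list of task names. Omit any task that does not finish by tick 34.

completion order = A, E, D, G, B, C, H

t=0: L0/L1/L2 = AE/-/- → run A
t=1: L0/L1/L2 = AE/-/- → run A
t=2: L0/L1/L2 = AE/-/- → run A
t=3: L0/L1/L2 = EBCD/-/- → run E
t=4: L0/L1/L2 = EBCDGH/-/- → run E
t=5: L0/L1/L2 = EBCDGH/-/- → run E
t=6: L0/L1/L2 = BCDGH/-/- → run B
t=7: L0/L1/L2 = BCDGH/-/- → run B
t=8: L0/L1/L2 = BCDGH/-/- → run B
t=9: L0/L1/L2 = BCDGH/-/- → run B
t=10: L0/L1/L2 = CDGH/B/- → run C
t=11: L0/L1/L2 = CDGH/B/- → run C
t=12: L0/L1/L2 = CDGH/B/- → run C
t=13: L0/L1/L2 = CDGH/B/- → run C
t=14: L0/L1/L2 = DGH/BC/- → run D
t=15: L0/L1/L2 = DGH/BC/- → run D
t=16: L0/L1/L2 = GH/BC/- → run G
t=17: L0/L1/L2 = GH/BC/- → run G
t=18: L0/L1/L2 = GH/BC/- → run G
t=19: L0/L1/L2 = GH/BC/- → run G
t=20: L0/L1/L2 = H/BC/- → run H
t=21: L0/L1/L2 = H/BC/- → run H
t=22: L0/L1/L2 = H/BC/- → run H
t=23: L0/L1/L2 = H/BC/- → run H
t=24: L0/L1/L2 = -/BCH/- → run B
t=25: L0/L1/L2 = -/BCH/- → run B
t=26: L0/L1/L2 = -/CH/- → run C
t=27: L0/L1/L2 = -/CH/- → run C
t=28: L0/L1/L2 = -/CH/- → run C
t=29: L0/L1/L2 = -/CH/- → run C
t=30: L0/L1/L2 = -/H/- → run H
t=31: (idle)
t=32: (idle)
t=33: (idle)
t=34: (idle)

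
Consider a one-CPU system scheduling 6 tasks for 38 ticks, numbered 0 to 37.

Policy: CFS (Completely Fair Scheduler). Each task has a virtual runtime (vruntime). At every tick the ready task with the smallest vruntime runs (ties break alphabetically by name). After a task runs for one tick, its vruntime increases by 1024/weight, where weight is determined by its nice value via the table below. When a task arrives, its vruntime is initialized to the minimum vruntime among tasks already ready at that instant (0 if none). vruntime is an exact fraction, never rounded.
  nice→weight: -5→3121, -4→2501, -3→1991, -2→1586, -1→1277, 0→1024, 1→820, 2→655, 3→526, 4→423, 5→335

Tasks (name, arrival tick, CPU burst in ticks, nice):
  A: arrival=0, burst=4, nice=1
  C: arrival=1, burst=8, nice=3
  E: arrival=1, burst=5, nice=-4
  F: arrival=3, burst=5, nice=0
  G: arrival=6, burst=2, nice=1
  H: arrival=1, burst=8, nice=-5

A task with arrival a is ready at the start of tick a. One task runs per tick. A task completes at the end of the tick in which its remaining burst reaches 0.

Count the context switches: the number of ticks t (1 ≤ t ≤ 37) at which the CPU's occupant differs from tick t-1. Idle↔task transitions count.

context switches = 27

t=0: vr[A=0] → run A
t=1: vr[A=256/205 C=256/205 E=256/205 H=256/205] → run A
t=2: vr[A=512/205 C=256/205 E=256/205 H=256/205] → run C
t=3: vr[A=512/205 C=172288/53915 E=256/205 F=256/205 H=256/205] → run E
t=4: vr[A=512/205 C=172288/53915 E=20736/12505 F=256/205 H=256/205] → run F
t=5: vr[A=512/205 C=172288/53915 E=20736/12505 F=461/205 H=256/205] → run H
t=6: vr[A=512/205 C=172288/53915 E=20736/12505 F=461/205 G=1008896/639805 H=1008896/639805] → run G
t=7: vr[A=512/205 C=172288/53915 E=20736/12505 F=461/205 G=1807872/639805 H=1008896/639805] → run H
t=8: vr[A=512/205 C=172288/53915 E=20736/12505 F=461/205 G=1807872/639805 H=1218816/639805] → run E
t=9: vr[A=512/205 C=172288/53915 E=25856/12505 F=461/205 G=1807872/639805 H=1218816/639805] → run H
t=10: vr[A=512/205 C=172288/53915 E=25856/12505 F=461/205 G=1807872/639805 H=1428736/639805] → run E
t=11: vr[A=512/205 C=172288/53915 E=30976/12505 F=461/205 G=1807872/639805 H=1428736/639805] → run H
t=12: vr[A=512/205 C=172288/53915 E=30976/12505 F=461/205 G=1807872/639805 H=1638656/639805] → run F
t=13: vr[A=512/205 C=172288/53915 E=30976/12505 F=666/205 G=1807872/639805 H=1638656/639805] → run E
t=14: vr[A=512/205 C=172288/53915 E=36096/12505 F=666/205 G=1807872/639805 H=1638656/639805] → run A
t=15: vr[A=768/205 C=172288/53915 E=36096/12505 F=666/205 G=1807872/639805 H=1638656/639805] → run H
t=16: vr[A=768/205 C=172288/53915 E=36096/12505 F=666/205 G=1807872/639805 H=1848576/639805] → run G
t=17: vr[A=768/205 C=172288/53915 E=36096/12505 F=666/205 H=1848576/639805] → run E
t=18: vr[A=768/205 C=172288/53915 F=666/205 H=1848576/639805] → run H
t=19: vr[A=768/205 C=172288/53915 F=666/205 H=2058496/639805] → run C
t=20: vr[A=768/205 C=277248/53915 F=666/205 H=2058496/639805] → run H
t=21: vr[A=768/205 C=277248/53915 F=666/205 H=2268416/639805] → run F
t=22: vr[A=768/205 C=277248/53915 F=871/205 H=2268416/639805] → run H
t=23: vr[A=768/205 C=277248/53915 F=871/205] → run A
t=24: vr[C=277248/53915 F=871/205] → run F
t=25: vr[C=277248/53915 F=1076/205] → run C
t=26: vr[C=382208/53915 F=1076/205] → run F
t=27: vr[C=382208/53915] → run C
t=28: vr[C=487168/53915] → run C
t=29: vr[C=592128/53915] → run C
t=30: vr[C=697088/53915] → run C
t=31: vr[C=802048/53915] → run C
t=32: (idle)
t=33: (idle)
t=34: (idle)
t=35: (idle)
t=36: (idle)
t=37: (idle)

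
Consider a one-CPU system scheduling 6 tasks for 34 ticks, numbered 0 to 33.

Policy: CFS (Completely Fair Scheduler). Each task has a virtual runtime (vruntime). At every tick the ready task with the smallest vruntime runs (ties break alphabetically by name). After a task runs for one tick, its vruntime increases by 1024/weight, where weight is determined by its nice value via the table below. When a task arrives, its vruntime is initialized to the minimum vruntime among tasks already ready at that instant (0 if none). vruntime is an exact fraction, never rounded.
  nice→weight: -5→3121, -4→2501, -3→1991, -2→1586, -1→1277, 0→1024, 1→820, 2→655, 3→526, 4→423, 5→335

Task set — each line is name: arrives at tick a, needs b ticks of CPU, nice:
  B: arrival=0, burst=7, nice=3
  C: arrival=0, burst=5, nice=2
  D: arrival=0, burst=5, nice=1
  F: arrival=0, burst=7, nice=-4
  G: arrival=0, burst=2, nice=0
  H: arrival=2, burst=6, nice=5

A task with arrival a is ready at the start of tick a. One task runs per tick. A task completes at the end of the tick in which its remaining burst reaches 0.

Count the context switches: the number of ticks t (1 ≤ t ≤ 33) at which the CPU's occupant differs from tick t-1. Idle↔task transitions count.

context switches = 28

t=0: vr[B=0 C=0 D=0 F=0 G=0] → run B
t=1: vr[B=512/263 C=0 D=0 F=0 G=0] → run C
t=2: vr[B=512/263 C=1024/655 D=0 F=0 G=0 H=0] → run D
t=3: vr[B=512/263 C=1024/655 D=256/205 F=0 G=0 H=0] → run F
t=4: vr[B=512/263 C=1024/655 D=256/205 F=1024/2501 G=0 H=0] → run G
t=5: vr[B=512/263 C=1024/655 D=256/205 F=1024/2501 G=1 H=0] → run H
t=6: vr[B=512/263 C=1024/655 D=256/205 F=1024/2501 G=1 H=1024/335] → run F
t=7: vr[B=512/263 C=1024/655 D=256/205 F=2048/2501 G=1 H=1024/335] → run F
t=8: vr[B=512/263 C=1024/655 D=256/205 F=3072/2501 G=1 H=1024/335] → run G
t=9: vr[B=512/263 C=1024/655 D=256/205 F=3072/2501 H=1024/335] → run F
t=10: vr[B=512/263 C=1024/655 D=256/205 F=4096/2501 H=1024/335] → run D
t=11: vr[B=512/263 C=1024/655 D=512/205 F=4096/2501 H=1024/335] → run C
t=12: vr[B=512/263 C=2048/655 D=512/205 F=4096/2501 H=1024/335] → run F
t=13: vr[B=512/263 C=2048/655 D=512/205 F=5120/2501 H=1024/335] → run B
t=14: vr[B=1024/263 C=2048/655 D=512/205 F=5120/2501 H=1024/335] → run F
t=15: vr[B=1024/263 C=2048/655 D=512/205 F=6144/2501 H=1024/335] → run F
t=16: vr[B=1024/263 C=2048/655 D=512/205 H=1024/335] → run D
t=17: vr[B=1024/263 C=2048/655 D=768/205 H=1024/335] → run H
t=18: vr[B=1024/263 C=2048/655 D=768/205 H=2048/335] → run C
t=19: vr[B=1024/263 C=3072/655 D=768/205 H=2048/335] → run D
t=20: vr[B=1024/263 C=3072/655 D=1024/205 H=2048/335] → run B
t=21: vr[B=1536/263 C=3072/655 D=1024/205 H=2048/335] → run C
t=22: vr[B=1536/263 C=4096/655 D=1024/205 H=2048/335] → run D
t=23: vr[B=1536/263 C=4096/655 H=2048/335] → run B
t=24: vr[B=2048/263 C=4096/655 H=2048/335] → run H
t=25: vr[B=2048/263 C=4096/655 H=3072/335] → run C
t=26: vr[B=2048/263 H=3072/335] → run B
t=27: vr[B=2560/263 H=3072/335] → run H
t=28: vr[B=2560/263 H=4096/335] → run B
t=29: vr[B=3072/263 H=4096/335] → run B
t=30: vr[H=4096/335] → run H
t=31: vr[H=1024/67] → run H
t=32: (idle)
t=33: (idle)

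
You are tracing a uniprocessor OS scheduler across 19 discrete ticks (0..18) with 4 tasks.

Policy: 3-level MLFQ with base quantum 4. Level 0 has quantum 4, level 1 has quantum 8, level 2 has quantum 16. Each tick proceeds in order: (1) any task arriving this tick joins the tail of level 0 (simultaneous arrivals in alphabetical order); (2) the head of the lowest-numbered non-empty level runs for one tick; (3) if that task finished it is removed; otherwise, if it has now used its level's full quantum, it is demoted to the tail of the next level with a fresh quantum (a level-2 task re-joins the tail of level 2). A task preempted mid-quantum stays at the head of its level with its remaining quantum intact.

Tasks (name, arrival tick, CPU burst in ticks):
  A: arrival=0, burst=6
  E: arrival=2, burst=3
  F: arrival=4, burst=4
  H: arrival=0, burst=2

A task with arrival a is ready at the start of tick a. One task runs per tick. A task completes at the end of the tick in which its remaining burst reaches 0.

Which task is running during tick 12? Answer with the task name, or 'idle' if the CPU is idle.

running at tick 12 = F

t=0: L0/L1/L2 = AH/-/- → run A
t=1: L0/L1/L2 = AH/-/- → run A
t=2: L0/L1/L2 = AHE/-/- → run A
t=3: L0/L1/L2 = AHE/-/- → run A
t=4: L0/L1/L2 = HEF/A/- → run H
t=5: L0/L1/L2 = HEF/A/- → run H
t=6: L0/L1/L2 = EF/A/- → run E
t=7: L0/L1/L2 = EF/A/- → run E
t=8: L0/L1/L2 = EF/A/- → run E
t=9: L0/L1/L2 = F/A/- → run F
t=10: L0/L1/L2 = F/A/- → run F
t=11: L0/L1/L2 = F/A/- → run F
t=12: L0/L1/L2 = F/A/- → run F
t=13: L0/L1/L2 = -/A/- → run A
t=14: L0/L1/L2 = -/A/- → run A
t=15: (idle)
t=16: (idle)
t=17: (idle)
t=18: (idle)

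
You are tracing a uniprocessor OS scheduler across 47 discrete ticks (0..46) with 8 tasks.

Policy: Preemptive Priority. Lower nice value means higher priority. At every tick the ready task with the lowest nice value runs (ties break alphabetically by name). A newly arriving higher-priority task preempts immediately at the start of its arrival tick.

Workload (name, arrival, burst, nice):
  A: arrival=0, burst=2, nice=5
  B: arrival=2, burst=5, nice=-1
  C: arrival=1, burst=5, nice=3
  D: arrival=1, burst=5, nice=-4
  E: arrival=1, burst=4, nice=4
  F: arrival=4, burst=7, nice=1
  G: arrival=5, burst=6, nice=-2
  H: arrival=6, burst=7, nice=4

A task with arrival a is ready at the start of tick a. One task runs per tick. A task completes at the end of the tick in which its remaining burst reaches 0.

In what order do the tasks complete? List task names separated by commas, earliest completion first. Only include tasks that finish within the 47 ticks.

t=0: ready={A} → run A
t=1: ready={A,C,D,E} → run D
t=2: ready={A,B,C,D,E} → run D
t=3: ready={A,B,C,D,E} → run D
t=4: ready={A,B,C,D,E,F} → run D
t=5: ready={A,B,C,D,E,F,G} → run D
t=6: ready={A,B,C,E,F,G,H} → run G
t=7: ready={A,B,C,E,F,G,H} → run G
t=8: ready={A,B,C,E,F,G,H} → run G
t=9: ready={A,B,C,E,F,G,H} → run G
t=10: ready={A,B,C,E,F,G,H} → run G
t=11: ready={A,B,C,E,F,G,H} → run G
t=12: ready={A,B,C,E,F,H} → run B
t=13: ready={A,B,C,E,F,H} → run B
t=14: ready={A,B,C,E,F,H} → run B
t=15: ready={A,B,C,E,F,H} → run B
t=16: ready={A,B,C,E,F,H} → run B
t=17: ready={A,C,E,F,H} → run F
t=18: ready={A,C,E,F,H} → run F
t=19: ready={A,C,E,F,H} → run F
t=20: ready={A,C,E,F,H} → run F
t=21: ready={A,C,E,F,H} → run F
t=22: ready={A,C,E,F,H} → run F
t=23: ready={A,C,E,F,H} → run F
t=24: ready={A,C,E,H} → run C
t=25: ready={A,C,E,H} → run C
t=26: ready={A,C,E,H} → run C
t=27: ready={A,C,E,H} → run C
t=28: ready={A,C,E,H} → run C
t=29: ready={A,E,H} → run E
t=30: ready={A,E,H} → run E
t=31: ready={A,E,H} → run E
t=32: ready={A,E,H} → run E
t=33: ready={A,H} → run H
t=34: ready={A,H} → run H
t=35: ready={A,H} → run H
t=36: ready={A,H} → run H
t=37: ready={A,H} → run H
t=38: ready={A,H} → run H
t=39: ready={A,H} → run H
t=40: ready={A} → run A
t=41: (idle)
t=42: (idle)
t=43: (idle)
t=44: (idle)
t=45: (idle)
t=46: (idle)

completion order = D, G, B, F, C, E, H, A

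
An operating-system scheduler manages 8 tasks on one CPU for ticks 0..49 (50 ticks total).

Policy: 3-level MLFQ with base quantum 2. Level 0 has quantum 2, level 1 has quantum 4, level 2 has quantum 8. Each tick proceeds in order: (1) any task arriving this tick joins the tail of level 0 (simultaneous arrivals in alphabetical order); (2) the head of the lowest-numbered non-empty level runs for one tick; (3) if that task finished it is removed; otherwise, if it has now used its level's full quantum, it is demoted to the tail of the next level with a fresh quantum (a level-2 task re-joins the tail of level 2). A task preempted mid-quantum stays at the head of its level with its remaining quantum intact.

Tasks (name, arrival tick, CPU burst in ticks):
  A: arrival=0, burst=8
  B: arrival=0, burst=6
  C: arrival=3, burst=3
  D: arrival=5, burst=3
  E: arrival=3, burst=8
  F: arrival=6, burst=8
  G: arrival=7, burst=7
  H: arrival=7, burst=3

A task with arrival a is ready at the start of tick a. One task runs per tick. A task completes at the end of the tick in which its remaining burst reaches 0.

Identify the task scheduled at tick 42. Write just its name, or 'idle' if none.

t=0: L0/L1/L2 = AB/-/- → run A
t=1: L0/L1/L2 = AB/-/- → run A
t=2: L0/L1/L2 = B/A/- → run B
t=3: L0/L1/L2 = BCE/A/- → run B
t=4: L0/L1/L2 = CE/AB/- → run C
t=5: L0/L1/L2 = CED/AB/- → run C
t=6: L0/L1/L2 = EDF/ABC/- → run E
t=7: L0/L1/L2 = EDFGH/ABC/- → run E
t=8: L0/L1/L2 = DFGH/ABCE/- → run D
t=9: L0/L1/L2 = DFGH/ABCE/- → run D
t=10: L0/L1/L2 = FGH/ABCED/- → run F
t=11: L0/L1/L2 = FGH/ABCED/- → run F
t=12: L0/L1/L2 = GH/ABCEDF/- → run G
t=13: L0/L1/L2 = GH/ABCEDF/- → run G
t=14: L0/L1/L2 = H/ABCEDFG/- → run H
t=15: L0/L1/L2 = H/ABCEDFG/- → run H
t=16: L0/L1/L2 = -/ABCEDFGH/- → run A
t=17: L0/L1/L2 = -/ABCEDFGH/- → run A
t=18: L0/L1/L2 = -/ABCEDFGH/- → run A
t=19: L0/L1/L2 = -/ABCEDFGH/- → run A
t=20: L0/L1/L2 = -/BCEDFGH/A → run B
t=21: L0/L1/L2 = -/BCEDFGH/A → run B
t=22: L0/L1/L2 = -/BCEDFGH/A → run B
t=23: L0/L1/L2 = -/BCEDFGH/A → run B
t=24: L0/L1/L2 = -/CEDFGH/A → run C
t=25: L0/L1/L2 = -/EDFGH/A → run E
t=26: L0/L1/L2 = -/EDFGH/A → run E
t=27: L0/L1/L2 = -/EDFGH/A → run E
t=28: L0/L1/L2 = -/EDFGH/A → run E
t=29: L0/L1/L2 = -/DFGH/AE → run D
t=30: L0/L1/L2 = -/FGH/AE → run F
t=31: L0/L1/L2 = -/FGH/AE → run F
t=32: L0/L1/L2 = -/FGH/AE → run F
t=33: L0/L1/L2 = -/FGH/AE → run F
t=34: L0/L1/L2 = -/GH/AEF → run G
t=35: L0/L1/L2 = -/GH/AEF → run G
t=36: L0/L1/L2 = -/GH/AEF → run G
t=37: L0/L1/L2 = -/GH/AEF → run G
t=38: L0/L1/L2 = -/H/AEFG → run H
t=39: L0/L1/L2 = -/-/AEFG → run A
t=40: L0/L1/L2 = -/-/AEFG → run A
t=41: L0/L1/L2 = -/-/EFG → run E
t=42: L0/L1/L2 = -/-/EFG → run E
t=43: L0/L1/L2 = -/-/FG → run F
t=44: L0/L1/L2 = -/-/FG → run F
t=45: L0/L1/L2 = -/-/G → run G
t=46: (idle)
t=47: (idle)
t=48: (idle)
t=49: (idle)

running at tick 42 = E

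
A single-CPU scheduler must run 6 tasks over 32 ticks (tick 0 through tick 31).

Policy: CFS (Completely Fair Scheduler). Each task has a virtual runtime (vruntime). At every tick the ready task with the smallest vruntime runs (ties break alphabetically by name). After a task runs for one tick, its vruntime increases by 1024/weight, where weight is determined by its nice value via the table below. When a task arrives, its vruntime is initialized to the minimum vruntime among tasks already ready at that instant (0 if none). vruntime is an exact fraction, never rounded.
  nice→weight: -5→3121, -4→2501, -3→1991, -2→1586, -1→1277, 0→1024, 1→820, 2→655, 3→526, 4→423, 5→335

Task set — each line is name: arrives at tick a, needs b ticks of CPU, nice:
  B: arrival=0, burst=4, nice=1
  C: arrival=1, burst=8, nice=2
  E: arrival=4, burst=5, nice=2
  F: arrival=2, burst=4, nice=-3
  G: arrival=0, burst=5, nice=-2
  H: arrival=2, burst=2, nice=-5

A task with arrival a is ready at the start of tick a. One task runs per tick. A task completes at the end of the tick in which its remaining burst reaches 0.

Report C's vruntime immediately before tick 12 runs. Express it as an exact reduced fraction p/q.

vruntime(C, start of tick 12) = 1024/655

t=0: vr[B=0 G=0] → run B
t=1: vr[B=256/205 C=0 G=0] → run C
t=2: vr[B=256/205 C=1024/655 F=0 G=0 H=0] → run F
t=3: vr[B=256/205 C=1024/655 F=1024/1991 G=0 H=0] → run G
t=4: vr[B=256/205 C=1024/655 E=0 F=1024/1991 G=512/793 H=0] → run E
t=5: vr[B=256/205 C=1024/655 E=1024/655 F=1024/1991 G=512/793 H=0] → run H
t=6: vr[B=256/205 C=1024/655 E=1024/655 F=1024/1991 G=512/793 H=1024/3121] → run H
t=7: vr[B=256/205 C=1024/655 E=1024/655 F=1024/1991 G=512/793] → run F
t=8: vr[B=256/205 C=1024/655 E=1024/655 F=2048/1991 G=512/793] → run G
t=9: vr[B=256/205 C=1024/655 E=1024/655 F=2048/1991 G=1024/793] → run F
t=10: vr[B=256/205 C=1024/655 E=1024/655 F=3072/1991 G=1024/793] → run B
t=11: vr[B=512/205 C=1024/655 E=1024/655 F=3072/1991 G=1024/793] → run G
t=12: vr[B=512/205 C=1024/655 E=1024/655 F=3072/1991 G=1536/793] → run F
t=13: vr[B=512/205 C=1024/655 E=1024/655 G=1536/793] → run C
t=14: vr[B=512/205 C=2048/655 E=1024/655 G=1536/793] → run E
t=15: vr[B=512/205 C=2048/655 E=2048/655 G=1536/793] → run G
t=16: vr[B=512/205 C=2048/655 E=2048/655 G=2048/793] → run B
t=17: vr[B=768/205 C=2048/655 E=2048/655 G=2048/793] → run G
t=18: vr[B=768/205 C=2048/655 E=2048/655] → run C
t=19: vr[B=768/205 C=3072/655 E=2048/655] → run E
t=20: vr[B=768/205 C=3072/655 E=3072/655] → run B
t=21: vr[C=3072/655 E=3072/655] → run C
t=22: vr[C=4096/655 E=3072/655] → run E
t=23: vr[C=4096/655 E=4096/655] → run C
t=24: vr[C=1024/131 E=4096/655] → run E
t=25: vr[C=1024/131] → run C
t=26: vr[C=6144/655] → run C
t=27: vr[C=7168/655] → run C
t=28: (idle)
t=29: (idle)
t=30: (idle)
t=31: (idle)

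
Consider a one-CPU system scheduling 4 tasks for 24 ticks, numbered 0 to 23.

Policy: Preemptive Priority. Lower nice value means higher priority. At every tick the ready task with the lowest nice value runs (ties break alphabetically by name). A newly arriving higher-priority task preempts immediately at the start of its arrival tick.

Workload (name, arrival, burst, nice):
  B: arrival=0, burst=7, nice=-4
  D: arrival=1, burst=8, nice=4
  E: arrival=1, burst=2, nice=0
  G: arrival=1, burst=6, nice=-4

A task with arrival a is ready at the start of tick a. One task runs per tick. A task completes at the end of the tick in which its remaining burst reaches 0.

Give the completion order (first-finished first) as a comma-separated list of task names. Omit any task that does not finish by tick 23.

completion order = B, G, E, D

t=0: ready={B} → run B
t=1: ready={B,D,E,G} → run B
t=2: ready={B,D,E,G} → run B
t=3: ready={B,D,E,G} → run B
t=4: ready={B,D,E,G} → run B
t=5: ready={B,D,E,G} → run B
t=6: ready={B,D,E,G} → run B
t=7: ready={D,E,G} → run G
t=8: ready={D,E,G} → run G
t=9: ready={D,E,G} → run G
t=10: ready={D,E,G} → run G
t=11: ready={D,E,G} → run G
t=12: ready={D,E,G} → run G
t=13: ready={D,E} → run E
t=14: ready={D,E} → run E
t=15: ready={D} → run D
t=16: ready={D} → run D
t=17: ready={D} → run D
t=18: ready={D} → run D
t=19: ready={D} → run D
t=20: ready={D} → run D
t=21: ready={D} → run D
t=22: ready={D} → run D
t=23: (idle)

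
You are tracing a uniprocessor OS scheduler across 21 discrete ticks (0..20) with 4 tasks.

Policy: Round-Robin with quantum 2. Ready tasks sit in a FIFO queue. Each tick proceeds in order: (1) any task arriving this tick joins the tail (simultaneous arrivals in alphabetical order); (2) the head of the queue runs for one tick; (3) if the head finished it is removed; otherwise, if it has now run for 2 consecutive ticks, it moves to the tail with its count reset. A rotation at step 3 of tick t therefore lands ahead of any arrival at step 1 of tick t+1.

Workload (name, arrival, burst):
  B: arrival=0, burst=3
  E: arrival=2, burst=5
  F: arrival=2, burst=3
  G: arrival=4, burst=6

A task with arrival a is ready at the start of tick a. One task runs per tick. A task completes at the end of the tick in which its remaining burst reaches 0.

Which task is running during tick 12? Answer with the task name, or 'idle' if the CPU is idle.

t=0: queue=[B] q_used=0 → run B
t=1: queue=[B] q_used=1 → run B
t=2: queue=[B,E,F] q_used=0 → run B
t=3: queue=[E,F] q_used=0 → run E
t=4: queue=[E,F,G] q_used=1 → run E
t=5: queue=[F,G,E] q_used=0 → run F
t=6: queue=[F,G,E] q_used=1 → run F
t=7: queue=[G,E,F] q_used=0 → run G
t=8: queue=[G,E,F] q_used=1 → run G
t=9: queue=[E,F,G] q_used=0 → run E
t=10: queue=[E,F,G] q_used=1 → run E
t=11: queue=[F,G,E] q_used=0 → run F
t=12: queue=[G,E] q_used=0 → run G
t=13: queue=[G,E] q_used=1 → run G
t=14: queue=[E,G] q_used=0 → run E
t=15: queue=[G] q_used=0 → run G
t=16: queue=[G] q_used=1 → run G
t=17: (idle)
t=18: (idle)
t=19: (idle)
t=20: (idle)

running at tick 12 = G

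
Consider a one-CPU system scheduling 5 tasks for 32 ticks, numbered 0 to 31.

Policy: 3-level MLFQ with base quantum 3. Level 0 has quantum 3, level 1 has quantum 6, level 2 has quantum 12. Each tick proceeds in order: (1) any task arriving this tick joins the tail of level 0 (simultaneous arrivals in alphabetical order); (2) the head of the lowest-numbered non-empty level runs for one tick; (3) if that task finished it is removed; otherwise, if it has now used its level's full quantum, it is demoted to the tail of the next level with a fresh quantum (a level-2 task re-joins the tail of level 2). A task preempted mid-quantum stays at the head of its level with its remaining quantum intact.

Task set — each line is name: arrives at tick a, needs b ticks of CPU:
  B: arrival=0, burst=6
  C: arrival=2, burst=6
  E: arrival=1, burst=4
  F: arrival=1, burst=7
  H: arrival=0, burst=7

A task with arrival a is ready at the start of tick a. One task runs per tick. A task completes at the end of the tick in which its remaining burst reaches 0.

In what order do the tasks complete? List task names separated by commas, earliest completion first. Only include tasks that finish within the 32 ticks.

t=0: L0/L1/L2 = BH/-/- → run B
t=1: L0/L1/L2 = BHEF/-/- → run B
t=2: L0/L1/L2 = BHEFC/-/- → run B
t=3: L0/L1/L2 = HEFC/B/- → run H
t=4: L0/L1/L2 = HEFC/B/- → run H
t=5: L0/L1/L2 = HEFC/B/- → run H
t=6: L0/L1/L2 = EFC/BH/- → run E
t=7: L0/L1/L2 = EFC/BH/- → run E
t=8: L0/L1/L2 = EFC/BH/- → run E
t=9: L0/L1/L2 = FC/BHE/- → run F
t=10: L0/L1/L2 = FC/BHE/- → run F
t=11: L0/L1/L2 = FC/BHE/- → run F
t=12: L0/L1/L2 = C/BHEF/- → run C
t=13: L0/L1/L2 = C/BHEF/- → run C
t=14: L0/L1/L2 = C/BHEF/- → run C
t=15: L0/L1/L2 = -/BHEFC/- → run B
t=16: L0/L1/L2 = -/BHEFC/- → run B
t=17: L0/L1/L2 = -/BHEFC/- → run B
t=18: L0/L1/L2 = -/HEFC/- → run H
t=19: L0/L1/L2 = -/HEFC/- → run H
t=20: L0/L1/L2 = -/HEFC/- → run H
t=21: L0/L1/L2 = -/HEFC/- → run H
t=22: L0/L1/L2 = -/EFC/- → run E
t=23: L0/L1/L2 = -/FC/- → run F
t=24: L0/L1/L2 = -/FC/- → run F
t=25: L0/L1/L2 = -/FC/- → run F
t=26: L0/L1/L2 = -/FC/- → run F
t=27: L0/L1/L2 = -/C/- → run C
t=28: L0/L1/L2 = -/C/- → run C
t=29: L0/L1/L2 = -/C/- → run C
t=30: (idle)
t=31: (idle)

completion order = B, H, E, F, C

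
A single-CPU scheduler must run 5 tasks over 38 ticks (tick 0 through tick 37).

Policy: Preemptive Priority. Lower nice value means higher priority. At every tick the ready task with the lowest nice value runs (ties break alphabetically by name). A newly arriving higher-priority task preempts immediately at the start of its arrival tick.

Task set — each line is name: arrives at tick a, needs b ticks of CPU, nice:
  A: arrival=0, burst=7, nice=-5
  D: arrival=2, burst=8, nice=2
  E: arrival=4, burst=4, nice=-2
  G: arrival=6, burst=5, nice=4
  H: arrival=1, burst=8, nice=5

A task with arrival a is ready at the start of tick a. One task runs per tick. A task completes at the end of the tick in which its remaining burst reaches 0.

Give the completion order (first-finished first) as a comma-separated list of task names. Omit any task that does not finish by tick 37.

t=0: ready={A} → run A
t=1: ready={A,H} → run A
t=2: ready={A,D,H} → run A
t=3: ready={A,D,H} → run A
t=4: ready={A,D,E,H} → run A
t=5: ready={A,D,E,H} → run A
t=6: ready={A,D,E,G,H} → run A
t=7: ready={D,E,G,H} → run E
t=8: ready={D,E,G,H} → run E
t=9: ready={D,E,G,H} → run E
t=10: ready={D,E,G,H} → run E
t=11: ready={D,G,H} → run D
t=12: ready={D,G,H} → run D
t=13: ready={D,G,H} → run D
t=14: ready={D,G,H} → run D
t=15: ready={D,G,H} → run D
t=16: ready={D,G,H} → run D
t=17: ready={D,G,H} → run D
t=18: ready={D,G,H} → run D
t=19: ready={G,H} → run G
t=20: ready={G,H} → run G
t=21: ready={G,H} → run G
t=22: ready={G,H} → run G
t=23: ready={G,H} → run G
t=24: ready={H} → run H
t=25: ready={H} → run H
t=26: ready={H} → run H
t=27: ready={H} → run H
t=28: ready={H} → run H
t=29: ready={H} → run H
t=30: ready={H} → run H
t=31: ready={H} → run H
t=32: (idle)
t=33: (idle)
t=34: (idle)
t=35: (idle)
t=36: (idle)
t=37: (idle)

completion order = A, E, D, G, H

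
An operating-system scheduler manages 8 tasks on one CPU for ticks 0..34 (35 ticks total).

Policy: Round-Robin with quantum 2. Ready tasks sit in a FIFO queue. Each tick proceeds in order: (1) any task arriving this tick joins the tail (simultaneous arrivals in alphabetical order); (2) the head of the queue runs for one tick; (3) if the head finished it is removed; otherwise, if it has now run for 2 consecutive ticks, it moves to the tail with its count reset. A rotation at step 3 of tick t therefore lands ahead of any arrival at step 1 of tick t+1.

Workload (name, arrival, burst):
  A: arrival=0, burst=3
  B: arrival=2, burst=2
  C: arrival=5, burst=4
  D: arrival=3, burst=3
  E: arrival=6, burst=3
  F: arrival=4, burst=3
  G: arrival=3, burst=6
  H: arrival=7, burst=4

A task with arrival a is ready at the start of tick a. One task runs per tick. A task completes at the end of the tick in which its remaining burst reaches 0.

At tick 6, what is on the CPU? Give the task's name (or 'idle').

t=0: queue=[A] q_used=0 → run A
t=1: queue=[A] q_used=1 → run A
t=2: queue=[A,B] q_used=0 → run A
t=3: queue=[B,D,G] q_used=0 → run B
t=4: queue=[B,D,G,F] q_used=1 → run B
t=5: queue=[D,G,F,C] q_used=0 → run D
t=6: queue=[D,G,F,C,E] q_used=1 → run D
t=7: queue=[G,F,C,E,D,H] q_used=0 → run G
t=8: queue=[G,F,C,E,D,H] q_used=1 → run G
t=9: queue=[F,C,E,D,H,G] q_used=0 → run F
t=10: queue=[F,C,E,D,H,G] q_used=1 → run F
t=11: queue=[C,E,D,H,G,F] q_used=0 → run C
t=12: queue=[C,E,D,H,G,F] q_used=1 → run C
t=13: queue=[E,D,H,G,F,C] q_used=0 → run E
t=14: queue=[E,D,H,G,F,C] q_used=1 → run E
t=15: queue=[D,H,G,F,C,E] q_used=0 → run D
t=16: queue=[H,G,F,C,E] q_used=0 → run H
t=17: queue=[H,G,F,C,E] q_used=1 → run H
t=18: queue=[G,F,C,E,H] q_used=0 → run G
t=19: queue=[G,F,C,E,H] q_used=1 → run G
t=20: queue=[F,C,E,H,G] q_used=0 → run F
t=21: queue=[C,E,H,G] q_used=0 → run C
t=22: queue=[C,E,H,G] q_used=1 → run C
t=23: queue=[E,H,G] q_used=0 → run E
t=24: queue=[H,G] q_used=0 → run H
t=25: queue=[H,G] q_used=1 → run H
t=26: queue=[G] q_used=0 → run G
t=27: queue=[G] q_used=1 → run G
t=28: (idle)
t=29: (idle)
t=30: (idle)
t=31: (idle)
t=32: (idle)
t=33: (idle)
t=34: (idle)

running at tick 6 = D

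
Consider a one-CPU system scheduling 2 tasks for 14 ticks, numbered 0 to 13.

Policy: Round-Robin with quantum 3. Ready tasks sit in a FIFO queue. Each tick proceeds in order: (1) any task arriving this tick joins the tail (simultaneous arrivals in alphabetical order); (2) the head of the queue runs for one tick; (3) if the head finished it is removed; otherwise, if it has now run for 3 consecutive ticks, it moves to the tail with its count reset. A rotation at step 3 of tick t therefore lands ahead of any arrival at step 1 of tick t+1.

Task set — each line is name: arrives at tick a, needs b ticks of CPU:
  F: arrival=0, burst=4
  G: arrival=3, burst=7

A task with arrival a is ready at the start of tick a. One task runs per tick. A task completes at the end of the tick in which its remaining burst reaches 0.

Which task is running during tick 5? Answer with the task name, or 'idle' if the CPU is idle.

running at tick 5 = G

t=0: queue=[F] q_used=0 → run F
t=1: queue=[F] q_used=1 → run F
t=2: queue=[F] q_used=2 → run F
t=3: queue=[F,G] q_used=0 → run F
t=4: queue=[G] q_used=0 → run G
t=5: queue=[G] q_used=1 → run G
t=6: queue=[G] q_used=2 → run G
t=7: queue=[G] q_used=0 → run G
t=8: queue=[G] q_used=1 → run G
t=9: queue=[G] q_used=2 → run G
t=10: queue=[G] q_used=0 → run G
t=11: (idle)
t=12: (idle)
t=13: (idle)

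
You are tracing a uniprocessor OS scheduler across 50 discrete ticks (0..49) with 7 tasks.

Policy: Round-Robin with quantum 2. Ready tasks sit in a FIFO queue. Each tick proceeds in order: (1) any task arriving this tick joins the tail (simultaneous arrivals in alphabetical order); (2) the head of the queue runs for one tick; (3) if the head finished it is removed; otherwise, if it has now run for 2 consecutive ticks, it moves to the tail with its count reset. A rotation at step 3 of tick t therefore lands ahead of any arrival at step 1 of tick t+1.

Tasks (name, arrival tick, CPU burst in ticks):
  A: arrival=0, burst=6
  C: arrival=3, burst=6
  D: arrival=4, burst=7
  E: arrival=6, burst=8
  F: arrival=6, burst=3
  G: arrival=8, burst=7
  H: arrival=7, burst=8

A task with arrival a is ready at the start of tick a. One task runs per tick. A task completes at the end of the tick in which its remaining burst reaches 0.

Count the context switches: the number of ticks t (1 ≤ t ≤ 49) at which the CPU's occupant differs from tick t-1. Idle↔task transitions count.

context switches = 23

t=0: queue=[A] q_used=0 → run A
t=1: queue=[A] q_used=1 → run A
t=2: queue=[A] q_used=0 → run A
t=3: queue=[A,C] q_used=1 → run A
t=4: queue=[C,A,D] q_used=0 → run C
t=5: queue=[C,A,D] q_used=1 → run C
t=6: queue=[A,D,C,E,F] q_used=0 → run A
t=7: queue=[A,D,C,E,F,H] q_used=1 → run A
t=8: queue=[D,C,E,F,H,G] q_used=0 → run D
t=9: queue=[D,C,E,F,H,G] q_used=1 → run D
t=10: queue=[C,E,F,H,G,D] q_used=0 → run C
t=11: queue=[C,E,F,H,G,D] q_used=1 → run C
t=12: queue=[E,F,H,G,D,C] q_used=0 → run E
t=13: queue=[E,F,H,G,D,C] q_used=1 → run E
t=14: queue=[F,H,G,D,C,E] q_used=0 → run F
t=15: queue=[F,H,G,D,C,E] q_used=1 → run F
t=16: queue=[H,G,D,C,E,F] q_used=0 → run H
t=17: queue=[H,G,D,C,E,F] q_used=1 → run H
t=18: queue=[G,D,C,E,F,H] q_used=0 → run G
t=19: queue=[G,D,C,E,F,H] q_used=1 → run G
t=20: queue=[D,C,E,F,H,G] q_used=0 → run D
t=21: queue=[D,C,E,F,H,G] q_used=1 → run D
t=22: queue=[C,E,F,H,G,D] q_used=0 → run C
t=23: queue=[C,E,F,H,G,D] q_used=1 → run C
t=24: queue=[E,F,H,G,D] q_used=0 → run E
t=25: queue=[E,F,H,G,D] q_used=1 → run E
t=26: queue=[F,H,G,D,E] q_used=0 → run F
t=27: queue=[H,G,D,E] q_used=0 → run H
t=28: queue=[H,G,D,E] q_used=1 → run H
t=29: queue=[G,D,E,H] q_used=0 → run G
t=30: queue=[G,D,E,H] q_used=1 → run G
t=31: queue=[D,E,H,G] q_used=0 → run D
t=32: queue=[D,E,H,G] q_used=1 → run D
t=33: queue=[E,H,G,D] q_used=0 → run E
t=34: queue=[E,H,G,D] q_used=1 → run E
t=35: queue=[H,G,D,E] q_used=0 → run H
t=36: queue=[H,G,D,E] q_used=1 → run H
t=37: queue=[G,D,E,H] q_used=0 → run G
t=38: queue=[G,D,E,H] q_used=1 → run G
t=39: queue=[D,E,H,G] q_used=0 → run D
t=40: queue=[E,H,G] q_used=0 → run E
t=41: queue=[E,H,G] q_used=1 → run E
t=42: queue=[H,G] q_used=0 → run H
t=43: queue=[H,G] q_used=1 → run H
t=44: queue=[G] q_used=0 → run G
t=45: (idle)
t=46: (idle)
t=47: (idle)
t=48: (idle)
t=49: (idle)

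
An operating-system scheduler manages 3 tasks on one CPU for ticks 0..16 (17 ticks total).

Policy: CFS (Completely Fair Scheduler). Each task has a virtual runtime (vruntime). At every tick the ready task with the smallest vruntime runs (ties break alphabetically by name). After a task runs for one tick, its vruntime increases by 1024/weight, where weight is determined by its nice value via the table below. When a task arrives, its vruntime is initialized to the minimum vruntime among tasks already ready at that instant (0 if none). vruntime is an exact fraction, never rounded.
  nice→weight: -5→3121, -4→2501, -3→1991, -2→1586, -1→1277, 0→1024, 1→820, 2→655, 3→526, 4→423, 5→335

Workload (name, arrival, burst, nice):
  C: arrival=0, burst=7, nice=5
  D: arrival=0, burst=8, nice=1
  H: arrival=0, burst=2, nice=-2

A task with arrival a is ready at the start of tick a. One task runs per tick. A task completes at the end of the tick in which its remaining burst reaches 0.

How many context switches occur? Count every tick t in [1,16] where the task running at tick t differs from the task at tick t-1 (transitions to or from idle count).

context switches = 8

t=0: vr[C=0 D=0 H=0] → run C
t=1: vr[C=1024/335 D=0 H=0] → run D
t=2: vr[C=1024/335 D=256/205 H=0] → run H
t=3: vr[C=1024/335 D=256/205 H=512/793] → run H
t=4: vr[C=1024/335 D=256/205] → run D
t=5: vr[C=1024/335 D=512/205] → run D
t=6: vr[C=1024/335 D=768/205] → run C
t=7: vr[C=2048/335 D=768/205] → run D
t=8: vr[C=2048/335 D=1024/205] → run D
t=9: vr[C=2048/335 D=256/41] → run C
t=10: vr[C=3072/335 D=256/41] → run D
t=11: vr[C=3072/335 D=1536/205] → run D
t=12: vr[C=3072/335 D=1792/205] → run D
t=13: vr[C=3072/335] → run C
t=14: vr[C=4096/335] → run C
t=15: vr[C=1024/67] → run C
t=16: vr[C=6144/335] → run C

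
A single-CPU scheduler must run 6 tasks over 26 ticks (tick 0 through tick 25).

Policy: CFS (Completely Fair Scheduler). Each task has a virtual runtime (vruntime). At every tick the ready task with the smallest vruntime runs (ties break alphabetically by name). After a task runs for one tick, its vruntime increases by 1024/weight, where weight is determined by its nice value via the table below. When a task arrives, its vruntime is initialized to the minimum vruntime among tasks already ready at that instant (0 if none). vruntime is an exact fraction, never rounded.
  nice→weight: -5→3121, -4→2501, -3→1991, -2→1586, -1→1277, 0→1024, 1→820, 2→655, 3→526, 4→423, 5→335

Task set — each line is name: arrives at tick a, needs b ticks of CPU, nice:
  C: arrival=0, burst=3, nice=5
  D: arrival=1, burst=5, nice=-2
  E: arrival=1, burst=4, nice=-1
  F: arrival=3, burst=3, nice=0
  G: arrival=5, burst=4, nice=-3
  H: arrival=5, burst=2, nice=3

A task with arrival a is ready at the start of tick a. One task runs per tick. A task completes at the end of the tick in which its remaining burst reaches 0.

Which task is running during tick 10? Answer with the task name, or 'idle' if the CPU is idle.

t=0: vr[C=0] → run C
t=1: vr[C=1024/335 D=1024/335 E=1024/335] → run C
t=2: vr[C=2048/335 D=1024/335 E=1024/335] → run D
t=3: vr[C=2048/335 D=983552/265655 E=1024/335 F=1024/335] → run E
t=4: vr[C=2048/335 D=983552/265655 E=1650688/427795 F=1024/335] → run F
t=5: vr[C=2048/335 D=983552/265655 E=1650688/427795 F=1359/335 G=983552/265655 H=983552/265655] → run D
t=6: vr[C=2048/335 D=1155072/265655 E=1650688/427795 F=1359/335 G=983552/265655 H=983552/265655] → run G
t=7: vr[C=2048/335 D=1155072/265655 E=1650688/427795 F=1359/335 G=2230282752/528919105 H=983552/265655] → run H
t=8: vr[C=2048/335 D=1155072/265655 E=1650688/427795 F=1359/335 G=2230282752/528919105 H=394689536/69867265] → run E
t=9: vr[C=2048/335 D=1155072/265655 E=1993728/427795 F=1359/335 G=2230282752/528919105 H=394689536/69867265] → run F
t=10: vr[C=2048/335 D=1155072/265655 E=1993728/427795 F=1694/335 G=2230282752/528919105 H=394689536/69867265] → run G
t=11: vr[C=2048/335 D=1155072/265655 E=1993728/427795 F=1694/335 G=2502313472/528919105 H=394689536/69867265] → run D
t=12: vr[C=2048/335 D=1326592/265655 E=1993728/427795 F=1694/335 G=2502313472/528919105 H=394689536/69867265] → run E
t=13: vr[C=2048/335 D=1326592/265655 E=2336768/427795 F=1694/335 G=2502313472/528919105 H=394689536/69867265] → run G
t=14: vr[C=2048/335 D=1326592/265655 E=2336768/427795 F=1694/335 G=2774344192/528919105 H=394689536/69867265] → run D
t=15: vr[C=2048/335 D=1498112/265655 E=2336768/427795 F=1694/335 G=2774344192/528919105 H=394689536/69867265] → run F
t=16: vr[C=2048/335 D=1498112/265655 E=2336768/427795 G=2774344192/528919105 H=394689536/69867265] → run G
t=17: vr[C=2048/335 D=1498112/265655 E=2336768/427795 H=394689536/69867265] → run E
t=18: vr[C=2048/335 D=1498112/265655 H=394689536/69867265] → run D
t=19: vr[C=2048/335 H=394689536/69867265] → run H
t=20: vr[C=2048/335] → run C
t=21: (idle)
t=22: (idle)
t=23: (idle)
t=24: (idle)
t=25: (idle)

running at tick 10 = G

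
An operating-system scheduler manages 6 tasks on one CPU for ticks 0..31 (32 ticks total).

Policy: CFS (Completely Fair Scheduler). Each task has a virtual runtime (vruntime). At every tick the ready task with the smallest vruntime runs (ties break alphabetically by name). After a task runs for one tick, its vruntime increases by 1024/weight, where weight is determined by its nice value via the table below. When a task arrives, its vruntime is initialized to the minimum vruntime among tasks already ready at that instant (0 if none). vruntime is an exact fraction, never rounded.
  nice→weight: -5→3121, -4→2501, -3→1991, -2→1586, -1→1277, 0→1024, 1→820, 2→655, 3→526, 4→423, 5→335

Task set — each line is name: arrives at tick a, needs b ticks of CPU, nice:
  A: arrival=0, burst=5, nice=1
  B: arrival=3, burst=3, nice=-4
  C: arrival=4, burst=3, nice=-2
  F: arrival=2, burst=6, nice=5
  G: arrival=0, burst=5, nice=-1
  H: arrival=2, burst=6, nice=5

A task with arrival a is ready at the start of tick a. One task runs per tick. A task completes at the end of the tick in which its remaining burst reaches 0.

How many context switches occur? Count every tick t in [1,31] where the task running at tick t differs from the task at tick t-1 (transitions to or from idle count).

context switches = 28

t=0: vr[A=0 G=0] → run A
t=1: vr[A=256/205 G=0] → run G
t=2: vr[A=256/205 F=1024/1277 G=1024/1277 H=1024/1277] → run F
t=3: vr[A=256/205 B=1024/1277 F=1650688/427795 G=1024/1277 H=1024/1277] → run B
t=4: vr[A=256/205 B=3868672/3193777 C=1024/1277 F=1650688/427795 G=1024/1277 H=1024/1277] → run C
t=5: vr[A=256/205 B=3868672/3193777 C=1465856/1012661 F=1650688/427795 G=1024/1277 H=1024/1277] → run G
t=6: vr[A=256/205 B=3868672/3193777 C=1465856/1012661 F=1650688/427795 G=2048/1277 H=1024/1277] → run H
t=7: vr[A=256/205 B=3868672/3193777 C=1465856/1012661 F=1650688/427795 G=2048/1277 H=1650688/427795] → run B
t=8: vr[A=256/205 B=5176320/3193777 C=1465856/1012661 F=1650688/427795 G=2048/1277 H=1650688/427795] → run A
t=9: vr[A=512/205 B=5176320/3193777 C=1465856/1012661 F=1650688/427795 G=2048/1277 H=1650688/427795] → run C
t=10: vr[A=512/205 B=5176320/3193777 C=2119680/1012661 F=1650688/427795 G=2048/1277 H=1650688/427795] → run G
t=11: vr[A=512/205 B=5176320/3193777 C=2119680/1012661 F=1650688/427795 G=3072/1277 H=1650688/427795] → run B
t=12: vr[A=512/205 C=2119680/1012661 F=1650688/427795 G=3072/1277 H=1650688/427795] → run C
t=13: vr[A=512/205 F=1650688/427795 G=3072/1277 H=1650688/427795] → run G
t=14: vr[A=512/205 F=1650688/427795 G=4096/1277 H=1650688/427795] → run A
t=15: vr[A=768/205 F=1650688/427795 G=4096/1277 H=1650688/427795] → run G
t=16: vr[A=768/205 F=1650688/427795 H=1650688/427795] → run A
t=17: vr[A=1024/205 F=1650688/427795 H=1650688/427795] → run F
t=18: vr[A=1024/205 F=2958336/427795 H=1650688/427795] → run H
t=19: vr[A=1024/205 F=2958336/427795 H=2958336/427795] → run A
t=20: vr[F=2958336/427795 H=2958336/427795] → run F
t=21: vr[F=4265984/427795 H=2958336/427795] → run H
t=22: vr[F=4265984/427795 H=4265984/427795] → run F
t=23: vr[F=5573632/427795 H=4265984/427795] → run H
t=24: vr[F=5573632/427795 H=5573632/427795] → run F
t=25: vr[F=1376256/85559 H=5573632/427795] → run H
t=26: vr[F=1376256/85559 H=1376256/85559] → run F
t=27: vr[H=1376256/85559] → run H
t=28: (idle)
t=29: (idle)
t=30: (idle)
t=31: (idle)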